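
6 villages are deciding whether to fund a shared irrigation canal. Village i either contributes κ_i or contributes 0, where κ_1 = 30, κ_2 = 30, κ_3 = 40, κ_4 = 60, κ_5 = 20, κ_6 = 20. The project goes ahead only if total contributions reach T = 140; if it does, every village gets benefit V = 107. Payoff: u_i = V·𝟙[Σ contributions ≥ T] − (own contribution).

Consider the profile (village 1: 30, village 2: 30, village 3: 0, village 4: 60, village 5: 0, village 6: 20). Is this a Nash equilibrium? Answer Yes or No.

Yes

Total = 140 ≥ 140: provided.
Village 1 (pledges 30, payoff 77): dropping to 0 → total 110, payoff 0. No gain.
Village 2 (pledges 30, payoff 77): dropping to 0 → total 110, payoff 0. No gain.
Village 3 (pledges 0, payoff 107): pledging 40 → total 180, payoff 67. No gain.
Village 4 (pledges 60, payoff 47): dropping to 0 → total 80, payoff 0. No gain.
Village 5 (pledges 0, payoff 107): pledging 20 → total 160, payoff 87. No gain.
Village 6 (pledges 20, payoff 87): dropping to 0 → total 120, payoff 0. No gain.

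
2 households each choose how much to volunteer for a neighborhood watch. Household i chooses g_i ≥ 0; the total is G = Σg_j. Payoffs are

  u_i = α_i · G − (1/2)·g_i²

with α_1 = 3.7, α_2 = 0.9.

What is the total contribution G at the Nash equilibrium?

4.6

Household i's FOC: ∂u_i/∂g_i = α_i − g_i = 0, so g_i* = α_i.
NE contributions = (3.7, 0.9); G = 4.6.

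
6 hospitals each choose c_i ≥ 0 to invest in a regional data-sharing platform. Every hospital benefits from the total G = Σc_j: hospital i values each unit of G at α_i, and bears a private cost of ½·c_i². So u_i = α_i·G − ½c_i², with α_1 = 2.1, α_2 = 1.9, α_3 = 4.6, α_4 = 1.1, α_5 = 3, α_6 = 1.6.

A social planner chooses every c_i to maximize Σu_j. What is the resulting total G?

Planner FOC: ∂(Σu_j)/∂c_i = (Σα_j) − c_i = 0, so c_i^SO = Σα_j = 14.3 for every i; G^SO = 85.8.

85.8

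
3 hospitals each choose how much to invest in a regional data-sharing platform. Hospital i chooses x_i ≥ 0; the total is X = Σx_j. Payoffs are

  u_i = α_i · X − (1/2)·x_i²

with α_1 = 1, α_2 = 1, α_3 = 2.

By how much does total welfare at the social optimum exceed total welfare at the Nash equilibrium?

11

Hospital i's FOC: ∂u_i/∂x_i = α_i − x_i = 0, so x_i* = α_i.
NE contributions = (1, 1, 2); X = 4.
W^NE = (Σα)·X − ½Σα_i² = 4² − ½·6 = 13.
Planner sets x_i = Σα_j = 4 for every i, so X^SO = 3·4 = 12.
W^SO = (Σα)·X^SO − ½·3·(Σα)² = (3/2)·4² = 24.
Deadweight loss = W^SO − W^NE = 11.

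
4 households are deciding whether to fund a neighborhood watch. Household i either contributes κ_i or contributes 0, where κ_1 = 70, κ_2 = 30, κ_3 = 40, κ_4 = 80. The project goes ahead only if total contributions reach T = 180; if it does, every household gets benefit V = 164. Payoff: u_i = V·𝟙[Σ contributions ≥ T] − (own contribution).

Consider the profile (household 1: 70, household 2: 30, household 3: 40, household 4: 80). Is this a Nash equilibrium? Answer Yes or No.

Total = 220 ≥ 180: provided.
Household 1 (pledges 70, payoff 94): dropping to 0 → total 150, payoff 0. No gain.
Household 2 (pledges 30, payoff 134): dropping to 0 → total 190, payoff 164. Profitable deviation.

No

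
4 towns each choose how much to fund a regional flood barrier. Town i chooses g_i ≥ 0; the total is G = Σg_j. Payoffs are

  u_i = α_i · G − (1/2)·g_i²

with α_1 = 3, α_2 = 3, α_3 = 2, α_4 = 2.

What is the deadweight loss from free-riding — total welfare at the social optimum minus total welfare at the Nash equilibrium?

Town i's FOC: ∂u_i/∂g_i = α_i − g_i = 0, so g_i* = α_i.
NE contributions = (3, 3, 2, 2); G = 10.
W^NE = (Σα)·G − ½Σα_i² = 10² − ½·26 = 87.
Planner sets g_i = Σα_j = 10 for every i, so G^SO = 4·10 = 40.
W^SO = (Σα)·G^SO − ½·4·(Σα)² = (4/2)·10² = 200.
Deadweight loss = W^SO − W^NE = 113.

113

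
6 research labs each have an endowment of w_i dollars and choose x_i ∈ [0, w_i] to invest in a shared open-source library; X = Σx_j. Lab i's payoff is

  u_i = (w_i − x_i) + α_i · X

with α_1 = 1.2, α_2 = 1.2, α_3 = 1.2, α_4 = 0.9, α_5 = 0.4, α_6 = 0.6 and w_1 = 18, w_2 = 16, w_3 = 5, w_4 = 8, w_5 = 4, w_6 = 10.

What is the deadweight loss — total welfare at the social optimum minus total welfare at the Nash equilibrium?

99

∂u_i/∂x_i = α_i − 1, so lab i contributes w_i if α_i > 1, else 0.
α_i > 1 for i ∈ {1, 2, 3}; NE contributions (18, 16, 5, 0, 0, 0), X = 39.
W^NE = Σw_i − X^NE + (Σα_i)·X^NE = 61 + 4.5·39 = 236.5.
Planner: ∂(Σu_j)/∂x_i = Σα_j − 1 = 4.5 > 0, so everyone contributes w_i; X^SO = 61, W^SO = 61 + 4.5·61 = 335.5.
Deadweight loss = 99.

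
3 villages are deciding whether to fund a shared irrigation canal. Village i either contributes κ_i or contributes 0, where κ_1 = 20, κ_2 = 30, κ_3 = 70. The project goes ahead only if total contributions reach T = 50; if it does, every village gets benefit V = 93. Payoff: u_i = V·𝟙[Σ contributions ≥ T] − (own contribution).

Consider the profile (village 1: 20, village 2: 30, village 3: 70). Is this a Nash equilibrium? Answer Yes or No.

Total = 120 ≥ 50: provided.
Village 1 (pledges 20, payoff 73): dropping to 0 → total 100, payoff 93. Profitable deviation.

No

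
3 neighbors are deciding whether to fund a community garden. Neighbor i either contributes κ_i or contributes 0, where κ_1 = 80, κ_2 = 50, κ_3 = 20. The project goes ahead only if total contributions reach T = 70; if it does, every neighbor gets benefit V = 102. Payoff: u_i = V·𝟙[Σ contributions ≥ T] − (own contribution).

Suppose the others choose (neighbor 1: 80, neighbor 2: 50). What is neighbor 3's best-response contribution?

Others' total = 130 ≥ 70; contributing adds cost 20 for no extra benefit.
Best response: 0.

0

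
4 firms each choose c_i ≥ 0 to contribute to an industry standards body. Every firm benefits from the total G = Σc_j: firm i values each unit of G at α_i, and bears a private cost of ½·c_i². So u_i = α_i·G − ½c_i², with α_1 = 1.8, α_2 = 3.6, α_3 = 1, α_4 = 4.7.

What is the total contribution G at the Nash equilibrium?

11.1

Firm i's FOC: ∂u_i/∂c_i = α_i − c_i = 0, so c_i* = α_i.
NE contributions = (1.8, 3.6, 1, 4.7); G = 11.1.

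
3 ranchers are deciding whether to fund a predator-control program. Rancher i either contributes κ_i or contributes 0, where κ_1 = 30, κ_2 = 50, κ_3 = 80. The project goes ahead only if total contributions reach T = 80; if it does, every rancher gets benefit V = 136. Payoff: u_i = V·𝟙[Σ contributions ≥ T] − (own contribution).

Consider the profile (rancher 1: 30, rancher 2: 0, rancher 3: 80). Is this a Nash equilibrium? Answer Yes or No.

Total = 110 ≥ 80: provided.
Rancher 1 (pledges 30, payoff 106): dropping to 0 → total 80, payoff 136. Profitable deviation.

No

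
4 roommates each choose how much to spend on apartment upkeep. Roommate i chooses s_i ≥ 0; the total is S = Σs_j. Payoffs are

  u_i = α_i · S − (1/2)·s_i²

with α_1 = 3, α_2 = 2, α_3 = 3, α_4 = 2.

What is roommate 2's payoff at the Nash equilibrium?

18

Roommate i's FOC: ∂u_i/∂s_i = α_i − s_i = 0, so s_i* = α_i.
NE contributions = (3, 2, 3, 2); S = 10.
u_2 = α_2·S − ½·(s_2)² = 2·10 − ½·2² = 18.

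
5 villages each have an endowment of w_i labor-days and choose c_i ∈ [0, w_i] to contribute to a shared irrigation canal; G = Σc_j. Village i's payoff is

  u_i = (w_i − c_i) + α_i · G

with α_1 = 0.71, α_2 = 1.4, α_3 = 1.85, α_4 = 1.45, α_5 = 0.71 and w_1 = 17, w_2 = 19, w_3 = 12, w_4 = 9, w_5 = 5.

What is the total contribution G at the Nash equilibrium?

∂u_i/∂c_i = α_i − 1, so village i contributes w_i if α_i > 1, else 0.
α_i > 1 for i ∈ {2, 3, 4}; NE contributions (0, 19, 12, 9, 0), G = 40.

40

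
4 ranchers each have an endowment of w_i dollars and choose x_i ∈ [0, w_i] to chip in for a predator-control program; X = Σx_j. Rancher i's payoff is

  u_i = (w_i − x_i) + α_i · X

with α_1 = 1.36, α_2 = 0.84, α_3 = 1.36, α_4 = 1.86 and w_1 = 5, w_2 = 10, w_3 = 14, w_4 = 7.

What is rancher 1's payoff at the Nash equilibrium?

∂u_i/∂x_i = α_i − 1, so rancher i contributes w_i if α_i > 1, else 0.
α_i > 1 for i ∈ {1, 3, 4}; NE contributions (5, 0, 14, 7), X = 26.
u_1 = (5 − 5) + 1.36·26 = 35.36.

35.36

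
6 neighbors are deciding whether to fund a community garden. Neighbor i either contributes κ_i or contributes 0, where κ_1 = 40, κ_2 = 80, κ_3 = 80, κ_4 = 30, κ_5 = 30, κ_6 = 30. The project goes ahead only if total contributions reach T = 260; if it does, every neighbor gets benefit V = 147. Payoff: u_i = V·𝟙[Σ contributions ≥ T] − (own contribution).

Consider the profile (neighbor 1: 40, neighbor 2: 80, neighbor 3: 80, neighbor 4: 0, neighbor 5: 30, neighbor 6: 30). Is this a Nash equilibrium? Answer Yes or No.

Yes

Total = 260 ≥ 260: provided.
Neighbor 1 (pledges 40, payoff 107): dropping to 0 → total 220, payoff 0. No gain.
Neighbor 2 (pledges 80, payoff 67): dropping to 0 → total 180, payoff 0. No gain.
Neighbor 3 (pledges 80, payoff 67): dropping to 0 → total 180, payoff 0. No gain.
Neighbor 4 (pledges 0, payoff 147): pledging 30 → total 290, payoff 117. No gain.
Neighbor 5 (pledges 30, payoff 117): dropping to 0 → total 230, payoff 0. No gain.
Neighbor 6 (pledges 30, payoff 117): dropping to 0 → total 230, payoff 0. No gain.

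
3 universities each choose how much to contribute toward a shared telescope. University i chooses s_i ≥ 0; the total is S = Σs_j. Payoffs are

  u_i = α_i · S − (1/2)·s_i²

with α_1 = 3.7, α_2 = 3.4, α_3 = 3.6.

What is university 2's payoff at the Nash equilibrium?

30.6

University i's FOC: ∂u_i/∂s_i = α_i − s_i = 0, so s_i* = α_i.
NE contributions = (3.7, 3.4, 3.6); S = 10.7.
u_2 = α_2·S − ½·(s_2)² = 3.4·10.7 − ½·3.4² = 30.6.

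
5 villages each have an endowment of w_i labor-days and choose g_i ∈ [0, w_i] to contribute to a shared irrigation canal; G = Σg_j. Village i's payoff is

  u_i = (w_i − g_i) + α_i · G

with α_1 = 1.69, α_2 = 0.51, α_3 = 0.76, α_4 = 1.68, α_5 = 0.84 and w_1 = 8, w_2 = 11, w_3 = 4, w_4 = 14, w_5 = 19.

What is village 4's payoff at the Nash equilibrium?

∂u_i/∂g_i = α_i − 1, so village i contributes w_i if α_i > 1, else 0.
α_i > 1 for i ∈ {1, 4}; NE contributions (8, 0, 0, 14, 0), G = 22.
u_4 = (14 − 14) + 1.68·22 = 36.96.

36.96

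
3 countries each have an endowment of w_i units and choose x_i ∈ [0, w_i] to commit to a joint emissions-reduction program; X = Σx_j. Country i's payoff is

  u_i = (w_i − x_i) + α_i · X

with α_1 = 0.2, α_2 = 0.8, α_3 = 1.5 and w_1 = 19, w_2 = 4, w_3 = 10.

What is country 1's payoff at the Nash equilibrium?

21

∂u_i/∂x_i = α_i − 1, so country i contributes w_i if α_i > 1, else 0.
α_i > 1 for i ∈ {3}; NE contributions (0, 0, 10), X = 10.
u_1 = (19 − 0) + 0.2·10 = 21.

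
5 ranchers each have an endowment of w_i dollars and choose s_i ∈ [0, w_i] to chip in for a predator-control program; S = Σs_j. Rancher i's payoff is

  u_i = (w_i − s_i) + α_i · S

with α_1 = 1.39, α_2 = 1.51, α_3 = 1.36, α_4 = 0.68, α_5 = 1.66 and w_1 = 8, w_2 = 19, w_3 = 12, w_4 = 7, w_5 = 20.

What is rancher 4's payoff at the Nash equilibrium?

47.12

∂u_i/∂s_i = α_i − 1, so rancher i contributes w_i if α_i > 1, else 0.
α_i > 1 for i ∈ {1, 2, 3, 5}; NE contributions (8, 19, 12, 0, 20), S = 59.
u_4 = (7 − 0) + 0.68·59 = 47.12.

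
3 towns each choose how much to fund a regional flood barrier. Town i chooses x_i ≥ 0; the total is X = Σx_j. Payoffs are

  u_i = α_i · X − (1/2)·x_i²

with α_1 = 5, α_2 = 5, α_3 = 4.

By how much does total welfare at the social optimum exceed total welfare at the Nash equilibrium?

131

Town i's FOC: ∂u_i/∂x_i = α_i − x_i = 0, so x_i* = α_i.
NE contributions = (5, 5, 4); X = 14.
W^NE = (Σα)·X − ½Σα_i² = 14² − ½·66 = 163.
Planner sets x_i = Σα_j = 14 for every i, so X^SO = 3·14 = 42.
W^SO = (Σα)·X^SO − ½·3·(Σα)² = (3/2)·14² = 294.
Deadweight loss = W^SO − W^NE = 131.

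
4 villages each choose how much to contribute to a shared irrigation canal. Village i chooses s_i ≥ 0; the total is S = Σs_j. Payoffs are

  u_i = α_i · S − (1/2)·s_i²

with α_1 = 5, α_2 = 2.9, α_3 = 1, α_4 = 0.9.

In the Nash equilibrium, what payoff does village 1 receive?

36.5

Village i's FOC: ∂u_i/∂s_i = α_i − s_i = 0, so s_i* = α_i.
NE contributions = (5, 2.9, 1, 0.9); S = 9.8.
u_1 = α_1·S − ½·(s_1)² = 5·9.8 − ½·5² = 36.5.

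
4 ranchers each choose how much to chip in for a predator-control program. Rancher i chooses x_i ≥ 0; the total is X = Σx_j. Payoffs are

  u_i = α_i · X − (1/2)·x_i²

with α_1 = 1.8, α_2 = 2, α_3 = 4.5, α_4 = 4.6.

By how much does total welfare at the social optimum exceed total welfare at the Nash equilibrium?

Rancher i's FOC: ∂u_i/∂x_i = α_i − x_i = 0, so x_i* = α_i.
NE contributions = (1.8, 2, 4.5, 4.6); X = 12.9.
W^NE = (Σα)·X − ½Σα_i² = 12.9² − ½·48.65 = 142.085.
Planner sets x_i = Σα_j = 12.9 for every i, so X^SO = 4·12.9 = 51.6.
W^SO = (Σα)·X^SO − ½·4·(Σα)² = (4/2)·12.9² = 332.82.
Deadweight loss = W^SO − W^NE = 190.735.

190.735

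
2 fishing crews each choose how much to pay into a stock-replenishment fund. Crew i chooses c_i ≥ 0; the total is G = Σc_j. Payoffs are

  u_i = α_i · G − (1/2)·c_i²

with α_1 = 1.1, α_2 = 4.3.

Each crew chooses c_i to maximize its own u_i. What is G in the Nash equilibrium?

Crew i's FOC: ∂u_i/∂c_i = α_i − c_i = 0, so c_i* = α_i.
NE contributions = (1.1, 4.3); G = 5.4.

5.4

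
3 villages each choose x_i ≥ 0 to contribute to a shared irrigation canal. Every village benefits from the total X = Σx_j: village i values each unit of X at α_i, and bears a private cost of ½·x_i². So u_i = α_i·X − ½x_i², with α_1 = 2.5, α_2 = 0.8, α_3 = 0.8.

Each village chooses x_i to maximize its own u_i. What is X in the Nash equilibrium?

Village i's FOC: ∂u_i/∂x_i = α_i − x_i = 0, so x_i* = α_i.
NE contributions = (2.5, 0.8, 0.8); X = 4.1.

4.1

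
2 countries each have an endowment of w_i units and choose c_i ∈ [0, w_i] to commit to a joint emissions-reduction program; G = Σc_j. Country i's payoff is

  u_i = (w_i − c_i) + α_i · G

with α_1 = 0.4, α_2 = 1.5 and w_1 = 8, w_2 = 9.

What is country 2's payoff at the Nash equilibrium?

13.5

∂u_i/∂c_i = α_i − 1, so country i contributes w_i if α_i > 1, else 0.
α_i > 1 for i ∈ {2}; NE contributions (0, 9), G = 9.
u_2 = (9 − 9) + 1.5·9 = 13.5.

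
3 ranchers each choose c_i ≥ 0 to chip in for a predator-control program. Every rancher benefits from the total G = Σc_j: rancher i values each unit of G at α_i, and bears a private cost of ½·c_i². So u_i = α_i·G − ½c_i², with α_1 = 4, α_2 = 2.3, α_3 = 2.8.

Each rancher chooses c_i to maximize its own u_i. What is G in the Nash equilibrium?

9.1

Rancher i's FOC: ∂u_i/∂c_i = α_i − c_i = 0, so c_i* = α_i.
NE contributions = (4, 2.3, 2.8); G = 9.1.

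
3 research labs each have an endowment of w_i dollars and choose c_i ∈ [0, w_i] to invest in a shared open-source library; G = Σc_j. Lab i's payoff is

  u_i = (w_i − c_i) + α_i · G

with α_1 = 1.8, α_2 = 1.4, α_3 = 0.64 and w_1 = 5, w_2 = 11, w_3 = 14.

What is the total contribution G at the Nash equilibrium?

∂u_i/∂c_i = α_i − 1, so lab i contributes w_i if α_i > 1, else 0.
α_i > 1 for i ∈ {1, 2}; NE contributions (5, 11, 0), G = 16.

16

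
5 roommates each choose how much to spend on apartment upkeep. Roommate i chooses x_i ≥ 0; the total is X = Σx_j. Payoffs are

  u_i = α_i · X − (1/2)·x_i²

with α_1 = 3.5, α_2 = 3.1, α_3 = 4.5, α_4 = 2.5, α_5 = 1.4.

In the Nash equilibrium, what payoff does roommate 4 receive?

34.375

Roommate i's FOC: ∂u_i/∂x_i = α_i − x_i = 0, so x_i* = α_i.
NE contributions = (3.5, 3.1, 4.5, 2.5, 1.4); X = 15.
u_4 = α_4·X − ½·(x_4)² = 2.5·15 − ½·2.5² = 34.375.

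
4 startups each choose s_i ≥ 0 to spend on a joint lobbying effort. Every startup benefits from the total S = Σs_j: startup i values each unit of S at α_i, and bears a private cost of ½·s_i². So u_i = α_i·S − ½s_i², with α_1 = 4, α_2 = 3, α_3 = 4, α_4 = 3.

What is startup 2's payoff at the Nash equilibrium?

Startup i's FOC: ∂u_i/∂s_i = α_i − s_i = 0, so s_i* = α_i.
NE contributions = (4, 3, 4, 3); S = 14.
u_2 = α_2·S − ½·(s_2)² = 3·14 − ½·3² = 37.5.

37.5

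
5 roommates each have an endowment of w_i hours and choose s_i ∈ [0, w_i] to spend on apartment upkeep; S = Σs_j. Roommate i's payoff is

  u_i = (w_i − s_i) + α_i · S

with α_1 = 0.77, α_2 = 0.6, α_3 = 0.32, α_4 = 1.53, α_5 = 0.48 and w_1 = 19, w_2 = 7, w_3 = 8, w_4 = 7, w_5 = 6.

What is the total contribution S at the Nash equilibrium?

∂u_i/∂s_i = α_i − 1, so roommate i contributes w_i if α_i > 1, else 0.
α_i > 1 for i ∈ {4}; NE contributions (0, 0, 0, 7, 0), S = 7.

7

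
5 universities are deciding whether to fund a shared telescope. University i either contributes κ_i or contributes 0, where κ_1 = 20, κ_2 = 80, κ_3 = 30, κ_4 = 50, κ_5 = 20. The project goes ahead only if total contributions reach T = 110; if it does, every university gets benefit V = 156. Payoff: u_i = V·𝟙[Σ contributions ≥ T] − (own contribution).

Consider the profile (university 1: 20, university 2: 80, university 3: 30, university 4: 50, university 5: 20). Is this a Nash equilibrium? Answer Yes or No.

No

Total = 200 ≥ 110: provided.
University 1 (pledges 20, payoff 136): dropping to 0 → total 180, payoff 156. Profitable deviation.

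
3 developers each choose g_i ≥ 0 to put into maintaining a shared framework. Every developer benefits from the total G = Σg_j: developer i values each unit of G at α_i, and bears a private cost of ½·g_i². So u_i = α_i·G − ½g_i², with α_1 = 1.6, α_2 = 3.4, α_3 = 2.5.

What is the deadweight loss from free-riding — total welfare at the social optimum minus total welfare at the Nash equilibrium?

Developer i's FOC: ∂u_i/∂g_i = α_i − g_i = 0, so g_i* = α_i.
NE contributions = (1.6, 3.4, 2.5); G = 7.5.
W^NE = (Σα)·G − ½Σα_i² = 7.5² − ½·20.37 = 46.065.
Planner sets g_i = Σα_j = 7.5 for every i, so G^SO = 3·7.5 = 22.5.
W^SO = (Σα)·G^SO − ½·3·(Σα)² = (3/2)·7.5² = 84.375.
Deadweight loss = W^SO − W^NE = 38.31.

38.31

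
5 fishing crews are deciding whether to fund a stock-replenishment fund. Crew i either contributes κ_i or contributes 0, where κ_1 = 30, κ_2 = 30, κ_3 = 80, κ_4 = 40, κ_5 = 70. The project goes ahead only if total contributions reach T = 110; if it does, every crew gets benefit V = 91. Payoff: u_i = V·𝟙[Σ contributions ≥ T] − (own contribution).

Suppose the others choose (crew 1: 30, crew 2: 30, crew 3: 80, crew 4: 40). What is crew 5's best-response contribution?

0

Others' total = 180 ≥ 110; contributing adds cost 70 for no extra benefit.
Best response: 0.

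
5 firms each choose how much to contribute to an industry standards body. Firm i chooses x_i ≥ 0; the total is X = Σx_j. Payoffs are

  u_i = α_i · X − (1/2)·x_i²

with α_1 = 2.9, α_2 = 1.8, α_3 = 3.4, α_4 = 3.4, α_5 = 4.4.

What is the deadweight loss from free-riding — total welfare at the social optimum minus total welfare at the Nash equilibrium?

406.28

Firm i's FOC: ∂u_i/∂x_i = α_i − x_i = 0, so x_i* = α_i.
NE contributions = (2.9, 1.8, 3.4, 3.4, 4.4); X = 15.9.
W^NE = (Σα)·X − ½Σα_i² = 15.9² − ½·54.13 = 225.745.
Planner sets x_i = Σα_j = 15.9 for every i, so X^SO = 5·15.9 = 79.5.
W^SO = (Σα)·X^SO − ½·5·(Σα)² = (5/2)·15.9² = 632.025.
Deadweight loss = W^SO − W^NE = 406.28.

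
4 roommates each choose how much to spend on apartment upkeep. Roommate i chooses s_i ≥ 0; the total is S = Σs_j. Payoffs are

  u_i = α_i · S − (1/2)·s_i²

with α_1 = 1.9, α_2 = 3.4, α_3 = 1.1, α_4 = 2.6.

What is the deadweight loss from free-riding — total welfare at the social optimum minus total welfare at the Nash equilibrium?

Roommate i's FOC: ∂u_i/∂s_i = α_i − s_i = 0, so s_i* = α_i.
NE contributions = (1.9, 3.4, 1.1, 2.6); S = 9.
W^NE = (Σα)·S − ½Σα_i² = 9² − ½·23.14 = 69.43.
Planner sets s_i = Σα_j = 9 for every i, so S^SO = 4·9 = 36.
W^SO = (Σα)·S^SO − ½·4·(Σα)² = (4/2)·9² = 162.
Deadweight loss = W^SO − W^NE = 92.57.

92.57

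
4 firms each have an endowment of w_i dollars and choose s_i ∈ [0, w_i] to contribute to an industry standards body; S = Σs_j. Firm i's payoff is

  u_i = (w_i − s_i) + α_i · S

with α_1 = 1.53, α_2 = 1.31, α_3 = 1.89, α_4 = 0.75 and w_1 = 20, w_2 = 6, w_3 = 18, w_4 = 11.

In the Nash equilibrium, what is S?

44

∂u_i/∂s_i = α_i − 1, so firm i contributes w_i if α_i > 1, else 0.
α_i > 1 for i ∈ {1, 2, 3}; NE contributions (20, 6, 18, 0), S = 44.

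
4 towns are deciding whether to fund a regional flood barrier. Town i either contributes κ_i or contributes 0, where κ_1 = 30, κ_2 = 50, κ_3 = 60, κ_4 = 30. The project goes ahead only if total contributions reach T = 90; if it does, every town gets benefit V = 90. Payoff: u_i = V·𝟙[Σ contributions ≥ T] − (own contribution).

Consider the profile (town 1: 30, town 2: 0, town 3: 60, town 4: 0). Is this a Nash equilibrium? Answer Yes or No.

Total = 90 ≥ 90: provided.
Town 1 (pledges 30, payoff 60): dropping to 0 → total 60, payoff 0. No gain.
Town 2 (pledges 0, payoff 90): pledging 50 → total 140, payoff 40. No gain.
Town 3 (pledges 60, payoff 30): dropping to 0 → total 30, payoff 0. No gain.
Town 4 (pledges 0, payoff 90): pledging 30 → total 120, payoff 60. No gain.

Yes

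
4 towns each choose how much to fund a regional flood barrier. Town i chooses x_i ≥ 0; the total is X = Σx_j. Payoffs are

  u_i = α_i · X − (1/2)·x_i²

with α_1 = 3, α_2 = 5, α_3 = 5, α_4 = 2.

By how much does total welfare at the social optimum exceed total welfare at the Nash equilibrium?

Town i's FOC: ∂u_i/∂x_i = α_i − x_i = 0, so x_i* = α_i.
NE contributions = (3, 5, 5, 2); X = 15.
W^NE = (Σα)·X − ½Σα_i² = 15² − ½·63 = 193.5.
Planner sets x_i = Σα_j = 15 for every i, so X^SO = 4·15 = 60.
W^SO = (Σα)·X^SO − ½·4·(Σα)² = (4/2)·15² = 450.
Deadweight loss = W^SO − W^NE = 256.5.

256.5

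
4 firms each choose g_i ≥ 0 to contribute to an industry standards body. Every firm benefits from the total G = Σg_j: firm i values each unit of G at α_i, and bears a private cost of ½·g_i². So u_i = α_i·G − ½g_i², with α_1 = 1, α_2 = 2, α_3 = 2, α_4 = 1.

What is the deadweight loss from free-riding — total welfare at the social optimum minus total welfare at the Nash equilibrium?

Firm i's FOC: ∂u_i/∂g_i = α_i − g_i = 0, so g_i* = α_i.
NE contributions = (1, 2, 2, 1); G = 6.
W^NE = (Σα)·G − ½Σα_i² = 6² − ½·10 = 31.
Planner sets g_i = Σα_j = 6 for every i, so G^SO = 4·6 = 24.
W^SO = (Σα)·G^SO − ½·4·(Σα)² = (4/2)·6² = 72.
Deadweight loss = W^SO − W^NE = 41.

41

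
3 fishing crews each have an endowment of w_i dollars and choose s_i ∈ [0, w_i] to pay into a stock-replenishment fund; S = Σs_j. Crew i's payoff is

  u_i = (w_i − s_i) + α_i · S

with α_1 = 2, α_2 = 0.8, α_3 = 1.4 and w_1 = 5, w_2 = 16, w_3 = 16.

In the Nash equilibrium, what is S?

∂u_i/∂s_i = α_i − 1, so crew i contributes w_i if α_i > 1, else 0.
α_i > 1 for i ∈ {1, 3}; NE contributions (5, 0, 16), S = 21.

21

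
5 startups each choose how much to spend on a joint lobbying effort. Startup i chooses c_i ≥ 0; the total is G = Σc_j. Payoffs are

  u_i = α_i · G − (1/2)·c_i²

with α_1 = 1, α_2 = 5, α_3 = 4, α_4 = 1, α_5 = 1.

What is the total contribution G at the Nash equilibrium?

Startup i's FOC: ∂u_i/∂c_i = α_i − c_i = 0, so c_i* = α_i.
NE contributions = (1, 5, 4, 1, 1); G = 12.

12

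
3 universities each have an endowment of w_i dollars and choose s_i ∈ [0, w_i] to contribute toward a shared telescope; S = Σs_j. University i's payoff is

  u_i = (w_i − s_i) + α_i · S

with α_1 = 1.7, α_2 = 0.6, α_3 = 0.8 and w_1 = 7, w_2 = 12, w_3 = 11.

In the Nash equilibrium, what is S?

7

∂u_i/∂s_i = α_i − 1, so university i contributes w_i if α_i > 1, else 0.
α_i > 1 for i ∈ {1}; NE contributions (7, 0, 0), S = 7.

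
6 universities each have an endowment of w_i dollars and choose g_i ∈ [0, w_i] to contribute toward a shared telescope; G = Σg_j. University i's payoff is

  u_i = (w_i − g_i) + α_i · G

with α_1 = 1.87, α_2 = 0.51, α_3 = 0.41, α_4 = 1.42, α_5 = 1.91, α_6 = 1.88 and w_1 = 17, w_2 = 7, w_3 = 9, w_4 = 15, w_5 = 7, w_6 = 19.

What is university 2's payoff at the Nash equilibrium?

36.58

∂u_i/∂g_i = α_i − 1, so university i contributes w_i if α_i > 1, else 0.
α_i > 1 for i ∈ {1, 4, 5, 6}; NE contributions (17, 0, 0, 15, 7, 19), G = 58.
u_2 = (7 − 0) + 0.51·58 = 36.58.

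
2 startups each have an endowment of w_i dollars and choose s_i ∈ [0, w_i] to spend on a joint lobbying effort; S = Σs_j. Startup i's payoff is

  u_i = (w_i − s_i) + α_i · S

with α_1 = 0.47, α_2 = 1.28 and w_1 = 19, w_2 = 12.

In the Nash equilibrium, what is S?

12

∂u_i/∂s_i = α_i − 1, so startup i contributes w_i if α_i > 1, else 0.
α_i > 1 for i ∈ {2}; NE contributions (0, 12), S = 12.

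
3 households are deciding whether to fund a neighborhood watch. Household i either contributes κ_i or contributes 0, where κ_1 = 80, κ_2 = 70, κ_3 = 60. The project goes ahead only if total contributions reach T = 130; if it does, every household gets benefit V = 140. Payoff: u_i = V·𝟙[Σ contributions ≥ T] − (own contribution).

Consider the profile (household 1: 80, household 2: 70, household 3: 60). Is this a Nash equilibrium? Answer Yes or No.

Total = 210 ≥ 130: provided.
Household 1 (pledges 80, payoff 60): dropping to 0 → total 130, payoff 140. Profitable deviation.

No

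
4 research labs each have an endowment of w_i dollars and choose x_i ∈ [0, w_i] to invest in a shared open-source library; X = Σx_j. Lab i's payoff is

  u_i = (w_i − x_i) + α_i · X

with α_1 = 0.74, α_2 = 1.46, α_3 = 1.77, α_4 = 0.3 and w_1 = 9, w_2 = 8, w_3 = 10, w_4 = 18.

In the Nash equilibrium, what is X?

18

∂u_i/∂x_i = α_i − 1, so lab i contributes w_i if α_i > 1, else 0.
α_i > 1 for i ∈ {2, 3}; NE contributions (0, 8, 10, 0), X = 18.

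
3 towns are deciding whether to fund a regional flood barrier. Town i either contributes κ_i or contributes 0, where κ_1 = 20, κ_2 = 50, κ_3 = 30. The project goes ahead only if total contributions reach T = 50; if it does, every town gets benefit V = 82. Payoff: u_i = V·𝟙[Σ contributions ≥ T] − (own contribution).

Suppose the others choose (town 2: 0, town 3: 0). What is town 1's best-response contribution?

0

Others' total = 0. Even contributing 20 gives 20 < 50: no benefit either way.
Best response: 0.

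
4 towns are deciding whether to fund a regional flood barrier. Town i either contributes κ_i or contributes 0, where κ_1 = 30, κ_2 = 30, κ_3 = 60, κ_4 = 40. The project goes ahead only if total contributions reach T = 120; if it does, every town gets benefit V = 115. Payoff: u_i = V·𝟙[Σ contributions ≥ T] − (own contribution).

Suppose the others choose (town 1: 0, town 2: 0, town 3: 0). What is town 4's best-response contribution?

0

Others' total = 0. Even contributing 40 gives 40 < 120: no benefit either way.
Best response: 0.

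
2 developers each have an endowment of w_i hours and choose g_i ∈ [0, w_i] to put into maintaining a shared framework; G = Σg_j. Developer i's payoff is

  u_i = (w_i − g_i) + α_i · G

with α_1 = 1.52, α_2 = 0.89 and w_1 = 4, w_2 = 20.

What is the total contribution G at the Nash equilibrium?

∂u_i/∂g_i = α_i − 1, so developer i contributes w_i if α_i > 1, else 0.
α_i > 1 for i ∈ {1}; NE contributions (4, 0), G = 4.

4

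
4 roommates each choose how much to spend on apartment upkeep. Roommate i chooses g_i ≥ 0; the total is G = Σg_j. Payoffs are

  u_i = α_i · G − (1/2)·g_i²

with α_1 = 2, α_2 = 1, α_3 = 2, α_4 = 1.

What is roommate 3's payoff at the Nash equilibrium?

Roommate i's FOC: ∂u_i/∂g_i = α_i − g_i = 0, so g_i* = α_i.
NE contributions = (2, 1, 2, 1); G = 6.
u_3 = α_3·G − ½·(g_3)² = 2·6 − ½·2² = 10.

10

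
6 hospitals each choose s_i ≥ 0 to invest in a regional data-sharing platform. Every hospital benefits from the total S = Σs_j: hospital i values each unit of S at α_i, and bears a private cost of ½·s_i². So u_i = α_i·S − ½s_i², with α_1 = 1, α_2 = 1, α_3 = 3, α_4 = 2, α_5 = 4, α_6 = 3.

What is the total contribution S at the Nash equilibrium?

14

Hospital i's FOC: ∂u_i/∂s_i = α_i − s_i = 0, so s_i* = α_i.
NE contributions = (1, 1, 3, 2, 4, 3); S = 14.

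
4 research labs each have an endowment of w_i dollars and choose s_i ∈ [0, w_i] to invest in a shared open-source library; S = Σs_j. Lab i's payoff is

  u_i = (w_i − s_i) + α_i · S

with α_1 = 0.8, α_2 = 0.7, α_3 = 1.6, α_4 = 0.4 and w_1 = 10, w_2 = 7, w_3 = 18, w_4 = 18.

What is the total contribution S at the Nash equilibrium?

18

∂u_i/∂s_i = α_i − 1, so lab i contributes w_i if α_i > 1, else 0.
α_i > 1 for i ∈ {3}; NE contributions (0, 0, 18, 0), S = 18.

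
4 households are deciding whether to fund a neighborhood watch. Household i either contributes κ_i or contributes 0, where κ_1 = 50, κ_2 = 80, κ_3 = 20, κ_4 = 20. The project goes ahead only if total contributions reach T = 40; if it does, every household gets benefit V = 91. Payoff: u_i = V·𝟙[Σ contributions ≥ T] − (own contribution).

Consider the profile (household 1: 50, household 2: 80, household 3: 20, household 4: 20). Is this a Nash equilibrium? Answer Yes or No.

No

Total = 170 ≥ 40: provided.
Household 1 (pledges 50, payoff 41): dropping to 0 → total 120, payoff 91. Profitable deviation.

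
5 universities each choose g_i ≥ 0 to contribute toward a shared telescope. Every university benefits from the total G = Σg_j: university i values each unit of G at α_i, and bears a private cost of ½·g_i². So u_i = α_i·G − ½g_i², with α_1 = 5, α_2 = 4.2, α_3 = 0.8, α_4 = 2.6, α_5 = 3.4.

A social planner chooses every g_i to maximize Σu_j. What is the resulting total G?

80

Planner FOC: ∂(Σu_j)/∂g_i = (Σα_j) − g_i = 0, so g_i^SO = Σα_j = 16 for every i; G^SO = 80.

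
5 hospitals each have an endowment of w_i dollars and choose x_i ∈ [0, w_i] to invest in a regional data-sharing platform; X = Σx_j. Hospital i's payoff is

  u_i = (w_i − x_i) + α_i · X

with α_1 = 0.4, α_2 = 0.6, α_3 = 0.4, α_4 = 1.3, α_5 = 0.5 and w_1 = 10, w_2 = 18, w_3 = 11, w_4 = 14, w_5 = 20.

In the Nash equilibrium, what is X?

∂u_i/∂x_i = α_i − 1, so hospital i contributes w_i if α_i > 1, else 0.
α_i > 1 for i ∈ {4}; NE contributions (0, 0, 0, 14, 0), X = 14.

14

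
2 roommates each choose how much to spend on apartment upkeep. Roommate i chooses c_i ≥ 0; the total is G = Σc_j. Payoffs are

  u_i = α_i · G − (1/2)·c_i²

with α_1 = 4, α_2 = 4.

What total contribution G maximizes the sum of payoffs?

Planner FOC: ∂(Σu_j)/∂c_i = (Σα_j) − c_i = 0, so c_i^SO = Σα_j = 8 for every i; G^SO = 16.

16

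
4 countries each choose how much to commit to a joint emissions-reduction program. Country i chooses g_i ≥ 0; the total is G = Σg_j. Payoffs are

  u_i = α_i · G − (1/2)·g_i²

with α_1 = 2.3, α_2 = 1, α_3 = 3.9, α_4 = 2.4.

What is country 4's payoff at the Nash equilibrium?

Country i's FOC: ∂u_i/∂g_i = α_i − g_i = 0, so g_i* = α_i.
NE contributions = (2.3, 1, 3.9, 2.4); G = 9.6.
u_4 = α_4·G − ½·(g_4)² = 2.4·9.6 − ½·2.4² = 20.16.

20.16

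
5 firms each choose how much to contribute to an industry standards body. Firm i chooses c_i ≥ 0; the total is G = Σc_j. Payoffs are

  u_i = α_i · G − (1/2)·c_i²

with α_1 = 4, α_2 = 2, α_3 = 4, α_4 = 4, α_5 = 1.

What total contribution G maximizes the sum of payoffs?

Planner FOC: ∂(Σu_j)/∂c_i = (Σα_j) − c_i = 0, so c_i^SO = Σα_j = 15 for every i; G^SO = 75.

75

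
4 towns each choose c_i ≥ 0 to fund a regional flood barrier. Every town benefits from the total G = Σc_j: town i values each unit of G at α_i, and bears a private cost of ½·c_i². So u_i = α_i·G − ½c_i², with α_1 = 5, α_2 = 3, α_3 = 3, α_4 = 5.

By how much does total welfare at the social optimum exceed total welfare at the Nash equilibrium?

290

Town i's FOC: ∂u_i/∂c_i = α_i − c_i = 0, so c_i* = α_i.
NE contributions = (5, 3, 3, 5); G = 16.
W^NE = (Σα)·G − ½Σα_i² = 16² − ½·68 = 222.
Planner sets c_i = Σα_j = 16 for every i, so G^SO = 4·16 = 64.
W^SO = (Σα)·G^SO − ½·4·(Σα)² = (4/2)·16² = 512.
Deadweight loss = W^SO − W^NE = 290.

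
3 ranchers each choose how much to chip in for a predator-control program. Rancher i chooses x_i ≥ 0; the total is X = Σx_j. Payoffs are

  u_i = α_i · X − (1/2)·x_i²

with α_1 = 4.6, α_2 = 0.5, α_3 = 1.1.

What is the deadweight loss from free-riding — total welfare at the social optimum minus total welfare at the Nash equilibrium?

30.53

Rancher i's FOC: ∂u_i/∂x_i = α_i − x_i = 0, so x_i* = α_i.
NE contributions = (4.6, 0.5, 1.1); X = 6.2.
W^NE = (Σα)·X − ½Σα_i² = 6.2² − ½·22.62 = 27.13.
Planner sets x_i = Σα_j = 6.2 for every i, so X^SO = 3·6.2 = 18.6.
W^SO = (Σα)·X^SO − ½·3·(Σα)² = (3/2)·6.2² = 57.66.
Deadweight loss = W^SO − W^NE = 30.53.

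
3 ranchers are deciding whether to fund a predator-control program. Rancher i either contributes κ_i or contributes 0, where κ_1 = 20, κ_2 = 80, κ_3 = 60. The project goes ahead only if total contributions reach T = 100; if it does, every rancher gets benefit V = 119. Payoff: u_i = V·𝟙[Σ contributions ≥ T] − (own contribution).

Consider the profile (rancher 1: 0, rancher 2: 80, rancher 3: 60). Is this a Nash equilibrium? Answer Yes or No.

Yes

Total = 140 ≥ 100: provided.
Rancher 1 (pledges 0, payoff 119): pledging 20 → total 160, payoff 99. No gain.
Rancher 2 (pledges 80, payoff 39): dropping to 0 → total 60, payoff 0. No gain.
Rancher 3 (pledges 60, payoff 59): dropping to 0 → total 80, payoff 0. No gain.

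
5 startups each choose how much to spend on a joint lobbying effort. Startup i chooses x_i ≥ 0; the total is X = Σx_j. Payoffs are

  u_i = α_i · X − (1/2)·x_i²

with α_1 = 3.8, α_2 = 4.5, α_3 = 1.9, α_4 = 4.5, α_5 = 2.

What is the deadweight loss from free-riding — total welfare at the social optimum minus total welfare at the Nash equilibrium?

449.61

Startup i's FOC: ∂u_i/∂x_i = α_i − x_i = 0, so x_i* = α_i.
NE contributions = (3.8, 4.5, 1.9, 4.5, 2); X = 16.7.
W^NE = (Σα)·X − ½Σα_i² = 16.7² − ½·62.55 = 247.615.
Planner sets x_i = Σα_j = 16.7 for every i, so X^SO = 5·16.7 = 83.5.
W^SO = (Σα)·X^SO − ½·5·(Σα)² = (5/2)·16.7² = 697.225.
Deadweight loss = W^SO − W^NE = 449.61.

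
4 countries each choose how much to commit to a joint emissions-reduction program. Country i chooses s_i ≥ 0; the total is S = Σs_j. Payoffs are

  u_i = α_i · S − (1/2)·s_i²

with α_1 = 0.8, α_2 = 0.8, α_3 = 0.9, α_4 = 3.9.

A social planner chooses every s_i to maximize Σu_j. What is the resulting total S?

Planner FOC: ∂(Σu_j)/∂s_i = (Σα_j) − s_i = 0, so s_i^SO = Σα_j = 6.4 for every i; S^SO = 25.6.

25.6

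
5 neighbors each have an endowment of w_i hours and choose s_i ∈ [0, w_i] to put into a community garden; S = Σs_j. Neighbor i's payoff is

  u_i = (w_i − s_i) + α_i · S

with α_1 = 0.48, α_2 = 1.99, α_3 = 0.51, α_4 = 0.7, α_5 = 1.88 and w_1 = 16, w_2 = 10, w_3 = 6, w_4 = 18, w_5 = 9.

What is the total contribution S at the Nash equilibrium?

∂u_i/∂s_i = α_i − 1, so neighbor i contributes w_i if α_i > 1, else 0.
α_i > 1 for i ∈ {2, 5}; NE contributions (0, 10, 0, 0, 9), S = 19.

19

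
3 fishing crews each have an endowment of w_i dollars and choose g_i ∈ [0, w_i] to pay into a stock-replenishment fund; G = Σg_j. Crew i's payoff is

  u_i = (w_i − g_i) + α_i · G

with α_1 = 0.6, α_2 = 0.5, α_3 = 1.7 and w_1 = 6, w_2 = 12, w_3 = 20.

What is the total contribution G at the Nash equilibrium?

∂u_i/∂g_i = α_i − 1, so crew i contributes w_i if α_i > 1, else 0.
α_i > 1 for i ∈ {3}; NE contributions (0, 0, 20), G = 20.

20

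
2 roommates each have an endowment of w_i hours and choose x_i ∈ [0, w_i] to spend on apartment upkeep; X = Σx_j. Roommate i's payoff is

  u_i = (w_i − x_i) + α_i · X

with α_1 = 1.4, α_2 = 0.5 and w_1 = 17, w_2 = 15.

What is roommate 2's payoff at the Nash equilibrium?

∂u_i/∂x_i = α_i − 1, so roommate i contributes w_i if α_i > 1, else 0.
α_i > 1 for i ∈ {1}; NE contributions (17, 0), X = 17.
u_2 = (15 − 0) + 0.5·17 = 23.5.

23.5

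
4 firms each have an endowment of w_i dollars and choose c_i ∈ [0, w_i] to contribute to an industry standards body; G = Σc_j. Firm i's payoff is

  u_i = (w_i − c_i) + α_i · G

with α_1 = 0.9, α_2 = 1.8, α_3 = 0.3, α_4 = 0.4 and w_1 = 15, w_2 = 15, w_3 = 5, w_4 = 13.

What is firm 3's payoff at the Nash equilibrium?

9.5

∂u_i/∂c_i = α_i − 1, so firm i contributes w_i if α_i > 1, else 0.
α_i > 1 for i ∈ {2}; NE contributions (0, 15, 0, 0), G = 15.
u_3 = (5 − 0) + 0.3·15 = 9.5.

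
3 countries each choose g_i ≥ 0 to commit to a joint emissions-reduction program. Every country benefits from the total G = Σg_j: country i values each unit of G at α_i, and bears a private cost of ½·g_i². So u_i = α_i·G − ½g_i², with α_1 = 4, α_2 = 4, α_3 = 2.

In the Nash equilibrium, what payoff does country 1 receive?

Country i's FOC: ∂u_i/∂g_i = α_i − g_i = 0, so g_i* = α_i.
NE contributions = (4, 4, 2); G = 10.
u_1 = α_1·G − ½·(g_1)² = 4·10 − ½·4² = 32.

32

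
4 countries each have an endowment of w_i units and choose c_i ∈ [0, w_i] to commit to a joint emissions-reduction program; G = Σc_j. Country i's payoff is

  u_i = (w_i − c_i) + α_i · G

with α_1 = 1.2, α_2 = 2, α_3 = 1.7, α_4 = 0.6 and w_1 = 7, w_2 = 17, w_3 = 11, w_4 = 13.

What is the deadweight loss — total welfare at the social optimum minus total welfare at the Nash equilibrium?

∂u_i/∂c_i = α_i − 1, so country i contributes w_i if α_i > 1, else 0.
α_i > 1 for i ∈ {1, 2, 3}; NE contributions (7, 17, 11, 0), G = 35.
W^NE = Σw_i − G^NE + (Σα_i)·G^NE = 48 + 4.5·35 = 205.5.
Planner: ∂(Σu_j)/∂c_i = Σα_j − 1 = 4.5 > 0, so everyone contributes w_i; G^SO = 48, W^SO = 48 + 4.5·48 = 264.
Deadweight loss = 58.5.

58.5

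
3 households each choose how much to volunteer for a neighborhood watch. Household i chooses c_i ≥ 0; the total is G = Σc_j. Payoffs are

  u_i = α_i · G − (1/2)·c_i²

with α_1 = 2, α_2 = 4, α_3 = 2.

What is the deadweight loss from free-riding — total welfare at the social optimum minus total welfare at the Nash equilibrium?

Household i's FOC: ∂u_i/∂c_i = α_i − c_i = 0, so c_i* = α_i.
NE contributions = (2, 4, 2); G = 8.
W^NE = (Σα)·G − ½Σα_i² = 8² − ½·24 = 52.
Planner sets c_i = Σα_j = 8 for every i, so G^SO = 3·8 = 24.
W^SO = (Σα)·G^SO − ½·3·(Σα)² = (3/2)·8² = 96.
Deadweight loss = W^SO − W^NE = 44.

44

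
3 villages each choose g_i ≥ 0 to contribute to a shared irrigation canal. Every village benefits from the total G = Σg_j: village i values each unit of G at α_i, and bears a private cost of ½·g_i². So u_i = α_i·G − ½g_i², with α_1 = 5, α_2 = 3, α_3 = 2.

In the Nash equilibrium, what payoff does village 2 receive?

Village i's FOC: ∂u_i/∂g_i = α_i − g_i = 0, so g_i* = α_i.
NE contributions = (5, 3, 2); G = 10.
u_2 = α_2·G − ½·(g_2)² = 3·10 − ½·3² = 25.5.

25.5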